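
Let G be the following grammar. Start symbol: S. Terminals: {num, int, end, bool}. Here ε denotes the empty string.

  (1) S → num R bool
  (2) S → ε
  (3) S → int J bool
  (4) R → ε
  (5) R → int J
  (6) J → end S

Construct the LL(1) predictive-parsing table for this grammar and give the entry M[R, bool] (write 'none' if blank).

FIRST(S) = {ε, int, num}
FIRST(R) = {ε, int}
FIRST(J) = {end}
FOLLOW(S) includes $ since S is the start symbol.
FOLLOW(R): in S→num R bool, R is followed by bool with FIRST {bool}. Thus FOLLOW(R) = {bool}.
For R → ε: FIRST(ε) = {ε}, so it goes in M[R, t] for t ∈ {}; since ε ∈ FIRST, also for every t ∈ FOLLOW(R) = {bool}.
For R → int J: FIRST(int J) = {int}, so it goes in M[R, t] for t ∈ {int}.

R → ε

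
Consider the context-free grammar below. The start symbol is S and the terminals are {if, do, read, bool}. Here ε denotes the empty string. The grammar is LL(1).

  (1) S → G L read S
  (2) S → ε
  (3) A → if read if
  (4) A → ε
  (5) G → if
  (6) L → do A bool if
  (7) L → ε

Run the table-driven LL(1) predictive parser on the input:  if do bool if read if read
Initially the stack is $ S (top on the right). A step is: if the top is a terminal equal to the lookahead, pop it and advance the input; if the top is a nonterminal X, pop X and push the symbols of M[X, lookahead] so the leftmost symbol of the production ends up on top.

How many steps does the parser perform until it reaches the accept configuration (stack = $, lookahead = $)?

15

step 1: stack=$ S  input=if do bool if read if read $  — expand S → G L read S
step 2: stack=$ S read L G  input=if do bool if read if read $  — expand G → if
step 3: stack=$ S read L if  input=if do bool if read if read $  — match if
step 4: stack=$ S read L  input=do bool if read if read $  — expand L → do A bool if
step 5: stack=$ S read if bool A do  input=do bool if read if read $  — match do
step 6: stack=$ S read if bool A  input=bool if read if read $  — expand A → ε
step 7: stack=$ S read if bool  input=bool if read if read $  — match bool
step 8: stack=$ S read if  input=if read if read $  — match if
step 9: stack=$ S read  input=read if read $  — match read
step 10: stack=$ S  input=if read $  — expand S → G L read S
step 11: stack=$ S read L G  input=if read $  — expand G → if
step 12: stack=$ S read L if  input=if read $  — match if
step 13: stack=$ S read L  input=read $  — expand L → ε
step 14: stack=$ S read  input=read $  — match read
step 15: stack=$ S  input=$  — expand S → ε
Accept reached after 15 steps.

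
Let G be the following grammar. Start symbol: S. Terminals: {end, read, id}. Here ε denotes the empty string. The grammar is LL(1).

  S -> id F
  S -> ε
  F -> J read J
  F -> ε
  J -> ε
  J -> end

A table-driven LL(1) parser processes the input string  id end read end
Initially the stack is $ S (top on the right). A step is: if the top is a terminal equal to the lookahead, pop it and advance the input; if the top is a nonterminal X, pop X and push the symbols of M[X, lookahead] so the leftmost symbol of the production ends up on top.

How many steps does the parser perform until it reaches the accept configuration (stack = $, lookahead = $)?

step 1: stack=$ S  input=id end read end $  — expand S -> id F
step 2: stack=$ F id  input=id end read end $  — match id
step 3: stack=$ F  input=end read end $  — expand F -> J read J
step 4: stack=$ J read J  input=end read end $  — expand J -> end
step 5: stack=$ J read end  input=end read end $  — match end
step 6: stack=$ J read  input=read end $  — match read
step 7: stack=$ J  input=end $  — expand J -> end
step 8: stack=$ end  input=end $  — match end
Accept reached after 8 steps.

8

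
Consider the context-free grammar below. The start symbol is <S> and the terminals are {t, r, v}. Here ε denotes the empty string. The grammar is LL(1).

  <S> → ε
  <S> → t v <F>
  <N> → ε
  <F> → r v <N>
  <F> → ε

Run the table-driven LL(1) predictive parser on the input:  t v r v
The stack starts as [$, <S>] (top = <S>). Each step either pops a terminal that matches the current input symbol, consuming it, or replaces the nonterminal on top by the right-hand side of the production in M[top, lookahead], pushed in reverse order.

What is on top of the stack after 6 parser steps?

     Stack      Input      Action
  1  $ <S>      t v r v $  expand <S> → t v <F>
  2  $ <F> v t  t v r v $  match t
  3  $ <F> v    v r v $    match v
  4  $ <F>      r v $      expand <F> → r v <N>
  5  $ <N> v r  r v $      match r
  6  $ <N> v    v $        match v
Stack after step 6: $ <N> (top = <N>).

<N>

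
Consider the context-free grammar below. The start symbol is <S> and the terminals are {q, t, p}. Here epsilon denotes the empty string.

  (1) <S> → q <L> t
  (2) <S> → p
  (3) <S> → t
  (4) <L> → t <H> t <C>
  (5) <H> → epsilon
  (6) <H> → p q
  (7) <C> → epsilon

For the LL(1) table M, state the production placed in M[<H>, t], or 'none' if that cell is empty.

<H> → epsilon

FIRST(<S>) = {p, q, t}
FIRST(<L>) = {t}
FIRST(<H>) = {epsilon, p}
FIRST(<C>) = {epsilon}
FOLLOW(<S>) includes $ since <S> is the start symbol.
FOLLOW(<H>): in <L>→t <H> t <C>, <H> is followed by t <C> with FIRST {t}. Thus FOLLOW(<H>) = {t}.
For <H> → epsilon: FIRST(epsilon) = {epsilon}, so it goes in M[<H>, t] for t ∈ {}; since epsilon ∈ FIRST, also for every t ∈ FOLLOW(<H>) = {t}.
For <H> → p q: FIRST(p q) = {p}, so it goes in M[<H>, t] for t ∈ {p}.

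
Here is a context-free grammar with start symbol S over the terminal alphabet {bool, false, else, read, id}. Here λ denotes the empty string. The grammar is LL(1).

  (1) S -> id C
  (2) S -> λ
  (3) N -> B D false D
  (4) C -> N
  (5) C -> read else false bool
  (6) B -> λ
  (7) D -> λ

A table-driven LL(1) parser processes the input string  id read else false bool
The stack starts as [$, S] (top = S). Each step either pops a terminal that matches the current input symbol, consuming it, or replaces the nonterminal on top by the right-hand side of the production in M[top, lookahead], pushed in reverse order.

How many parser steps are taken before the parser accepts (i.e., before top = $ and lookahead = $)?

7

     Stack                   Input                      Action
  1  $ S                     id read else false bool $  expand S -> id C
  2  $ C id                  id read else false bool $  match id
  3  $ C                     read else false bool $     expand C -> read else false bool
  4  $ bool false else read  read else false bool $     match read
  5  $ bool false else       else false bool $          match else
  6  $ bool false            false bool $               match false
  7  $ bool                  bool $                     match bool
Accept reached after 7 steps.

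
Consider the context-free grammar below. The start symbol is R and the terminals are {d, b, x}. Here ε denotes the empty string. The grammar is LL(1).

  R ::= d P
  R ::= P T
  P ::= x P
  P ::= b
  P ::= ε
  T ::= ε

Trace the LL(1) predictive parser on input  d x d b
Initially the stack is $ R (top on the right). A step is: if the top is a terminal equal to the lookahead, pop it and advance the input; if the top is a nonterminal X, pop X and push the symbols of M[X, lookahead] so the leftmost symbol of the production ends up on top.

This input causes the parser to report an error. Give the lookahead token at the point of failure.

d

     Stack  Input      Action
  1  $ R    d x d b $  expand R ::= d P
  2  $ P d  d x d b $  match d
  3  $ P    x d b $    expand P ::= x P
  4  $ P x  x d b $    match x
  5  $ P    d b $      error: M[P, d] is empty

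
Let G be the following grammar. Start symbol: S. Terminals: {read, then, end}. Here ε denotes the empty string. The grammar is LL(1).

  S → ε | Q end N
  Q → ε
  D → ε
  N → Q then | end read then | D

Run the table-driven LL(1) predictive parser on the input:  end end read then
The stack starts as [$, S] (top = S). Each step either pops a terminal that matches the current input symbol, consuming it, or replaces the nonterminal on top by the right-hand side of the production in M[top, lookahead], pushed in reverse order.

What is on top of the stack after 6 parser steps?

     Stack            Input                Action
  1  $ S              end end read then $  expand S → Q end N
  2  $ N end Q        end end read then $  expand Q → ε
  3  $ N end          end end read then $  match end
  4  $ N              end read then $      expand N → end read then
  5  $ then read end  end read then $      match end
  6  $ then read      read then $          match read
Stack after step 6: $ then (top = then).

then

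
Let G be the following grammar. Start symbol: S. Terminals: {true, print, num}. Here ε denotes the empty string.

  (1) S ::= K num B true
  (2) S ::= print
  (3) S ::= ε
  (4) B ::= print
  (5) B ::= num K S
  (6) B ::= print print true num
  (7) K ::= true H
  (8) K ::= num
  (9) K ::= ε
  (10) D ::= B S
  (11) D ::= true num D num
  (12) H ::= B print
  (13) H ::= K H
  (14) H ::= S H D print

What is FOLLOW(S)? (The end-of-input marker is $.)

FIRST(B) = {num, print}
FIRST(K) = {ε, num, true}
FIRST(S) = {ε, num, print, true}  (via K num B true)
FIRST(D) = {num, print, true}  (via B S)
FIRST(H) = {num, print, true}  (via B print, K H, S H D print)
FOLLOW(S) includes $ since S is the start symbol.
FOLLOW(D): in D::=true num D num, D is followed by num with FIRST {num}; in H::=S H D print, D is followed by print with FIRST {print}. Thus FOLLOW(D) = {num, print}.
FOLLOW(B): in S::=K num B true, B is followed by true with FIRST {true}; in D::=B S, B is followed by S with FIRST {ε, num, print, true}; in D::=B S, the suffix after B is nullable, so FOLLOW(B) ⊇ FOLLOW(D) = {num, print}; in H::=B print, B is followed by print with FIRST {print}. Thus FOLLOW(B) = {num, print, true}.
FOLLOW(S): in B::=num K S, the suffix after S is empty, so FOLLOW(S) ⊇ FOLLOW(B) = {num, print, true}; in D::=B S, the suffix after S is empty, so FOLLOW(S) ⊇ FOLLOW(D) = {num, print}; in H::=S H D print, S is followed by H D print with FIRST {num, print, true}. Thus FOLLOW(S) = {$, num, print, true}.
FOLLOW(K): in S::=K num B true, K is followed by num B true with FIRST {num}; in B::=num K S, K is followed by S with FIRST {ε, num, print, true}; in B::=num K S, the suffix after K is nullable, so FOLLOW(K) ⊇ FOLLOW(B) = {num, print, true}; in H::=K H, K is followed by H with FIRST {num, print, true}. Thus FOLLOW(K) = {num, print, true}.
FOLLOW(H): in K::=true H, the suffix after H is empty, so FOLLOW(H) ⊇ FOLLOW(K) = {num, print, true}; in H::=K H, the suffix after H is empty (adds nothing new); in H::=S H D print, H is followed by D print with FIRST {num, print, true}. Thus FOLLOW(H) = {num, print, true}.

{$, num, print, true}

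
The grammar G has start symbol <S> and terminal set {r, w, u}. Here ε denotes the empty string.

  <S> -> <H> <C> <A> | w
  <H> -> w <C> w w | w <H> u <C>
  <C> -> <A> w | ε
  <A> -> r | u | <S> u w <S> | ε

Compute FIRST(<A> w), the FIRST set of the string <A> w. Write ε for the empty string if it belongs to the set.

FIRST(<H>) = {w}
FIRST(<S>) = {w}  (via <H> <C> <A>)
FIRST(<A>) = {ε, r, u, w}  (via <S> u w <S>)
FIRST(<C>) = {ε, r, u, w}  (via <A> w)
FIRST(<A> w): take FIRST of each symbol in turn, carrying on past any symbol whose FIRST contains ε; result {r, u, w}.

{r, u, w}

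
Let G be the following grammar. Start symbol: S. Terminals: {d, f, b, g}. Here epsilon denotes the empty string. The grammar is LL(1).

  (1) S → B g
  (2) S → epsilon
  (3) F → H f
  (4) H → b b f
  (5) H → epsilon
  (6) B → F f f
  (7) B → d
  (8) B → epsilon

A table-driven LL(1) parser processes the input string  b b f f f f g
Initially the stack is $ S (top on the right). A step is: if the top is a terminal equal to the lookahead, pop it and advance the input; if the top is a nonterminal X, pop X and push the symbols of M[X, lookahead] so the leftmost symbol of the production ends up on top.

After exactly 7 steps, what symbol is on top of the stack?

     Stack            Input            Action
  1  $ S              b b f f f f g $  expand S → B g
  2  $ g B            b b f f f f g $  expand B → F f f
  3  $ g f f F        b b f f f f g $  expand F → H f
  4  $ g f f f H      b b f f f f g $  expand H → b b f
  5  $ g f f f f b b  b b f f f f g $  match b
  6  $ g f f f f b    b f f f f g $    match b
  7  $ g f f f f      f f f f g $      match f
Stack after step 7: $ g f f f (top = f).

f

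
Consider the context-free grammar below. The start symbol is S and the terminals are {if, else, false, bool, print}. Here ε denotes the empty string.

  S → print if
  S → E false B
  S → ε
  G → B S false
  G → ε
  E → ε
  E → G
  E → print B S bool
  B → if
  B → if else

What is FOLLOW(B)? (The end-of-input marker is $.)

FIRST(B) = {if}
FIRST(G) = {ε, if}  (via B S false)
FIRST(E) = {ε, if, print}  (via G)
FIRST(S) = {ε, false, if, print}  (via E false B)
FOLLOW(S) includes $ since S is the start symbol.
FOLLOW(S): in G→B S false, S is followed by false with FIRST {false}; in E→print B S bool, S is followed by bool with FIRST {bool}. Thus FOLLOW(S) = {$, bool, false}.
FOLLOW(E): in S→E false B, E is followed by false B with FIRST {false}. Thus FOLLOW(E) = {false}.
FOLLOW(G): in E→G, the suffix after G is empty, so FOLLOW(G) ⊇ FOLLOW(E) = {false}. Thus FOLLOW(G) = {false}.
FOLLOW(B): in S→E false B, the suffix after B is empty, so FOLLOW(B) ⊇ FOLLOW(S) = {$, bool, false}; in G→B S false, B is followed by S false with FIRST {false, if, print}; in E→print B S bool, B is followed by S bool with FIRST {bool, false, if, print}. Thus FOLLOW(B) = {$, bool, false, if, print}.

{$, bool, false, if, print}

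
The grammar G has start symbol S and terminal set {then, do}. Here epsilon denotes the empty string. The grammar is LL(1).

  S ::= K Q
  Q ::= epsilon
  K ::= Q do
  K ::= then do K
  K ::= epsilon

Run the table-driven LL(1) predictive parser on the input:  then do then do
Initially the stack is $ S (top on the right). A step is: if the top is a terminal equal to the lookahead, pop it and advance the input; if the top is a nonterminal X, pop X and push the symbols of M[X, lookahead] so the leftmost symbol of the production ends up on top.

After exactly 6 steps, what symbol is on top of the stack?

do

     Stack          Input              Action
  1  $ S            then do then do $  expand S ::= K Q
  2  $ Q K          then do then do $  expand K ::= then do K
  3  $ Q K do then  then do then do $  match then
  4  $ Q K do       do then do $       match do
  5  $ Q K          then do $          expand K ::= then do K
  6  $ Q K do then  then do $          match then
Stack after step 6: $ Q K do (top = do).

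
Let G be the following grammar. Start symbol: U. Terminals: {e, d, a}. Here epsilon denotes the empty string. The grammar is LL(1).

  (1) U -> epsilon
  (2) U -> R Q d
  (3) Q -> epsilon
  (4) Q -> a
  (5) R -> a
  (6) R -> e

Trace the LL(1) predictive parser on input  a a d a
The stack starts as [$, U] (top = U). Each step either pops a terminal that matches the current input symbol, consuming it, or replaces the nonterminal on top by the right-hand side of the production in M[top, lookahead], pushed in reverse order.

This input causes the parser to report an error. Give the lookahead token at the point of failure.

     Stack    Input      Action
  1  $ U      a a d a $  expand U -> R Q d
  2  $ d Q R  a a d a $  expand R -> a
  3  $ d Q a  a a d a $  match a
  4  $ d Q    a d a $    expand Q -> a
  5  $ d a    a d a $    match a
  6  $ d      d a $      match d
  7  $        a $        error: stack empty but input remains

a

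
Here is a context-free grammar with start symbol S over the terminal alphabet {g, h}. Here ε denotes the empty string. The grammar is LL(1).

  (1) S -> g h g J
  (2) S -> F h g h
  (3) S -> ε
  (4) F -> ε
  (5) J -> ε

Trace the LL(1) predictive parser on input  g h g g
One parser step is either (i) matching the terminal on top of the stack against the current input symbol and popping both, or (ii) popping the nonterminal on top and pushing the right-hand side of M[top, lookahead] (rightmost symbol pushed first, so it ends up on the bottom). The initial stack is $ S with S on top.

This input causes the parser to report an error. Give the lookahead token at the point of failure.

     Stack      Input      Action
  1  $ S        g h g g $  expand S -> g h g J
  2  $ J g h g  g h g g $  match g
  3  $ J g h    h g g $    match h
  4  $ J g      g g $      match g
  5  $ J        g $        error: M[J, g] is empty

g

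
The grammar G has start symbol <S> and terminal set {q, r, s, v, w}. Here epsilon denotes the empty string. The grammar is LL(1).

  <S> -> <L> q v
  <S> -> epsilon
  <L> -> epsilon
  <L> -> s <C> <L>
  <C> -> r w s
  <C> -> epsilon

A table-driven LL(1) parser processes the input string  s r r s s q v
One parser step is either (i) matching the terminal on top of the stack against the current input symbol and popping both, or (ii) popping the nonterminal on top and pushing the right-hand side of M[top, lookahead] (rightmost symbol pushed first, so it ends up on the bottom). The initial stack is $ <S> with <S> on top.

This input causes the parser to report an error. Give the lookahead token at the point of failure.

r

step 1: stack=$ <S>  input=s r r s s q v $  — expand <S> -> <L> q v
step 2: stack=$ v q <L>  input=s r r s s q v $  — expand <L> -> s <C> <L>
step 3: stack=$ v q <L> <C> s  input=s r r s s q v $  — match s
step 4: stack=$ v q <L> <C>  input=r r s s q v $  — expand <C> -> r w s
step 5: stack=$ v q <L> s w r  input=r r s s q v $  — match r
step 6: stack=$ v q <L> s w  input=r s s q v $  — error: top is terminal w but lookahead is r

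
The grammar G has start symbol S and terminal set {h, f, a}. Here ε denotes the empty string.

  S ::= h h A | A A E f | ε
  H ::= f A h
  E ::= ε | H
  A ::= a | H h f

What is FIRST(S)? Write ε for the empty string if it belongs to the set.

FIRST(H) = {f}
FIRST(E) = {ε, f}  (via H)
FIRST(A) = {a, f}  (via H h f)
FIRST(S) = {ε, a, f, h}  (via A A E f)

{ε, a, f, h}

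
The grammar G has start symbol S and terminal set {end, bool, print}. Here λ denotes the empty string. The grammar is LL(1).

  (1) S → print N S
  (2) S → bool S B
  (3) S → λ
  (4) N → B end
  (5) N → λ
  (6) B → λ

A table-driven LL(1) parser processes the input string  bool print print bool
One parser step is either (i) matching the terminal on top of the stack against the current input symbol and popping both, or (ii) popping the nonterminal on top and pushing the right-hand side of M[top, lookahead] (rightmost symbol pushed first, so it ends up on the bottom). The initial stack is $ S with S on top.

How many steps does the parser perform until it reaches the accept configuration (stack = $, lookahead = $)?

      Stack          Input                    Action
   1  $ S            bool print print bool $  expand S → bool S B
   2  $ B S bool     bool print print bool $  match bool
   3  $ B S          print print bool $       expand S → print N S
   4  $ B S N print  print print bool $       match print
   5  $ B S N        print bool $             expand N → λ
   6  $ B S          print bool $             expand S → print N S
   7  $ B S N print  print bool $             match print
   8  $ B S N        bool $                   expand N → λ
   9  $ B S          bool $                   expand S → bool S B
  10  $ B B S bool   bool $                   match bool
  11  $ B B S        $                        expand S → λ
  12  $ B B          $                        expand B → λ
  13  $ B            $                        expand B → λ
Accept reached after 13 steps.

13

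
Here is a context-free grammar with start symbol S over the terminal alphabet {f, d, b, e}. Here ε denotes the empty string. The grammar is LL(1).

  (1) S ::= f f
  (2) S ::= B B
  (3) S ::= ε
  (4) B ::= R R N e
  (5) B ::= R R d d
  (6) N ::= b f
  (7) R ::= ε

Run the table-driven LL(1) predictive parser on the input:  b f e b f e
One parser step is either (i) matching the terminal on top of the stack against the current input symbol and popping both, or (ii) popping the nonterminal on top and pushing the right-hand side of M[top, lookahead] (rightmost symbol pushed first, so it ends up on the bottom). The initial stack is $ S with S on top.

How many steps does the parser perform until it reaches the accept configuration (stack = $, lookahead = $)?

      Stack        Input          Action
   1  $ S          b f e b f e $  expand S ::= B B
   2  $ B B        b f e b f e $  expand B ::= R R N e
   3  $ B e N R R  b f e b f e $  expand R ::= ε
   4  $ B e N R    b f e b f e $  expand R ::= ε
   5  $ B e N      b f e b f e $  expand N ::= b f
   6  $ B e f b    b f e b f e $  match b
   7  $ B e f      f e b f e $    match f
   8  $ B e        e b f e $      match e
   9  $ B          b f e $        expand B ::= R R N e
  10  $ e N R R    b f e $        expand R ::= ε
  11  $ e N R      b f e $        expand R ::= ε
  12  $ e N        b f e $        expand N ::= b f
  13  $ e f b      b f e $        match b
  14  $ e f        f e $          match f
  15  $ e          e $            match e
Accept reached after 15 steps.

15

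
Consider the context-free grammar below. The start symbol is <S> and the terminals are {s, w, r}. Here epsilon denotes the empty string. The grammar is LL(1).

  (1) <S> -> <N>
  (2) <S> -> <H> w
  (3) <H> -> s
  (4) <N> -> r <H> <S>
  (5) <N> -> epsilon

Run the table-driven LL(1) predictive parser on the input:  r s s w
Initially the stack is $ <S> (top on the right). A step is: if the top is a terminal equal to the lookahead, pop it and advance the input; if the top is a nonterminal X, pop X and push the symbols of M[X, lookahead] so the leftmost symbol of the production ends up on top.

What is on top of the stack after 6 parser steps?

<H>

     Stack        Input      Action
  1  $ <S>        r s s w $  expand <S> -> <N>
  2  $ <N>        r s s w $  expand <N> -> r <H> <S>
  3  $ <S> <H> r  r s s w $  match r
  4  $ <S> <H>    s s w $    expand <H> -> s
  5  $ <S> s      s s w $    match s
  6  $ <S>        s w $      expand <S> -> <H> w
Stack after step 6: $ w <H> (top = <H>).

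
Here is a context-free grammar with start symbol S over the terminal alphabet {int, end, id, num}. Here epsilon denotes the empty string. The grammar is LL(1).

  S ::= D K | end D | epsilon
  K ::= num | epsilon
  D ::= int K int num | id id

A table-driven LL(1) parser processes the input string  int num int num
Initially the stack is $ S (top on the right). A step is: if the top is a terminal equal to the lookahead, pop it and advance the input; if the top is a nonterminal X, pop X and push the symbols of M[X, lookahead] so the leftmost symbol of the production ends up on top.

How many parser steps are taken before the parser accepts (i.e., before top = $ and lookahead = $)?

8

     Stack              Input              Action
  1  $ S                int num int num $  expand S ::= D K
  2  $ K D              int num int num $  expand D ::= int K int num
  3  $ K num int K int  int num int num $  match int
  4  $ K num int K      num int num $      expand K ::= num
  5  $ K num int num    num int num $      match num
  6  $ K num int        int num $          match int
  7  $ K num            num $              match num
  8  $ K                $                  expand K ::= epsilon
Accept reached after 8 steps.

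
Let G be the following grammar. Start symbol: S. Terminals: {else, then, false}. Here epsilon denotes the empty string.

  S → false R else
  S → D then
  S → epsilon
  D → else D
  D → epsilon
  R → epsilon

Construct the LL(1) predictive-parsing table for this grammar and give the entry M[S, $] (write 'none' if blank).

S → epsilon

FIRST(D) = {epsilon, else}
FIRST(R) = {epsilon}
FIRST(S) = {epsilon, else, false, then}  (via D then)
FOLLOW(S) includes $ since S is the start symbol.
FOLLOW(S): S appears on no right-hand side. Thus FOLLOW(S) = {$}.
For S → false R else: FIRST(false R else) = {false}, so it goes in M[S, t] for t ∈ {false}.
For S → D then: FIRST(D then) = {else, then}, so it goes in M[S, t] for t ∈ {else, then}.
For S → epsilon: FIRST(epsilon) = {epsilon}, so it goes in M[S, t] for t ∈ {}; since epsilon ∈ FIRST, also for every t ∈ FOLLOW(S) = {$}.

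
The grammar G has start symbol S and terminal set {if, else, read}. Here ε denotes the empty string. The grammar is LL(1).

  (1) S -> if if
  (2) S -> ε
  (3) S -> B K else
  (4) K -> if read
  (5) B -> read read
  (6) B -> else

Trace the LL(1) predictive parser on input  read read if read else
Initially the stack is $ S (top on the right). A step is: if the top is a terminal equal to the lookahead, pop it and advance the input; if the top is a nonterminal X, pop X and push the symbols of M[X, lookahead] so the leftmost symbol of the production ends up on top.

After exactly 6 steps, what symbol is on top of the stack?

read

     Stack               Input                     Action
  1  $ S                 read read if read else $  expand S -> B K else
  2  $ else K B          read read if read else $  expand B -> read read
  3  $ else K read read  read read if read else $  match read
  4  $ else K read       read if read else $       match read
  5  $ else K            if read else $            expand K -> if read
  6  $ else read if      if read else $            match if
Stack after step 6: $ else read (top = read).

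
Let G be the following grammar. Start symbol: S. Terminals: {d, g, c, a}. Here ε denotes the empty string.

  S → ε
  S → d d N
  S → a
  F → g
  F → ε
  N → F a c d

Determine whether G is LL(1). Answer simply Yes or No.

FIRST(S) = {ε, a, d}
FIRST(F) = {ε, g}
FIRST(N) = {a, g}
FOLLOW(S) = {$}
FOLLOW(F) = {a}
FOLLOW(N) = {$}
Each cell of M receives at most one production.

Yes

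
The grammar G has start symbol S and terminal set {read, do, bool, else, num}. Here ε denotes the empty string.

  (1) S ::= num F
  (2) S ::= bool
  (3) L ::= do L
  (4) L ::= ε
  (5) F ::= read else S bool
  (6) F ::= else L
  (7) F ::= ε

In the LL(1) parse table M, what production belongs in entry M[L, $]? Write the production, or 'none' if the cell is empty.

L ::= ε

FIRST(S) = {bool, num}
FIRST(L) = {ε, do}
FIRST(F) = {ε, else, read}
FOLLOW(S) includes $ since S is the start symbol.
FOLLOW(F): in S::=num F, the suffix after F is empty, so FOLLOW(F) ⊇ FOLLOW(S) = {$, bool}. Thus FOLLOW(F) = {$, bool}.
FOLLOW(L): in L::=do L, the suffix after L is empty (adds nothing new); in F::=else L, the suffix after L is empty, so FOLLOW(L) ⊇ FOLLOW(F) = {$, bool}. Thus FOLLOW(L) = {$, bool}.
For L ::= do L: FIRST(do L) = {do}, so it goes in M[L, t] for t ∈ {do}.
For L ::= ε: FIRST(ε) = {ε}, so it goes in M[L, t] for t ∈ {}; since ε ∈ FIRST, also for every t ∈ FOLLOW(L) = {$, bool}.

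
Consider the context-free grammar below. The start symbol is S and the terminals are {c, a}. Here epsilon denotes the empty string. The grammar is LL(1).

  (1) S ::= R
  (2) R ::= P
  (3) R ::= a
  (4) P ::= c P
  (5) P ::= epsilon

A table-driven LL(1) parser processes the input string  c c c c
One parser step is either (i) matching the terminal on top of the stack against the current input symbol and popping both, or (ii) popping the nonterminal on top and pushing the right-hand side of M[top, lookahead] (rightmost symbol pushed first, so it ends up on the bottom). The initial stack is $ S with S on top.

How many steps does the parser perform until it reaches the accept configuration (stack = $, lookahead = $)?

11

      Stack  Input      Action
   1  $ S    c c c c $  expand S ::= R
   2  $ R    c c c c $  expand R ::= P
   3  $ P    c c c c $  expand P ::= c P
   4  $ P c  c c c c $  match c
   5  $ P    c c c $    expand P ::= c P
   6  $ P c  c c c $    match c
   7  $ P    c c $      expand P ::= c P
   8  $ P c  c c $      match c
   9  $ P    c $        expand P ::= c P
  10  $ P c  c $        match c
  11  $ P    $          expand P ::= epsilon
Accept reached after 11 steps.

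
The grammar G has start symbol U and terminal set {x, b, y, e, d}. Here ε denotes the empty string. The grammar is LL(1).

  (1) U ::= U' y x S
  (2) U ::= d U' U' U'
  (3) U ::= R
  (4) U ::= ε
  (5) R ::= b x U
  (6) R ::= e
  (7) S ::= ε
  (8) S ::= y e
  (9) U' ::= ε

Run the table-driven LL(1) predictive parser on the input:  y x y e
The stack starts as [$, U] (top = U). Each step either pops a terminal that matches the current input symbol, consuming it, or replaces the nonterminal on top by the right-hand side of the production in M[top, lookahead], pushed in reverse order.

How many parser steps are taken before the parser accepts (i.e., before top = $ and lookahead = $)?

7

     Stack       Input      Action
  1  $ U         y x y e $  expand U ::= U' y x S
  2  $ S x y U'  y x y e $  expand U' ::= ε
  3  $ S x y     y x y e $  match y
  4  $ S x       x y e $    match x
  5  $ S         y e $      expand S ::= y e
  6  $ e y       y e $      match y
  7  $ e         e $        match e
Accept reached after 7 steps.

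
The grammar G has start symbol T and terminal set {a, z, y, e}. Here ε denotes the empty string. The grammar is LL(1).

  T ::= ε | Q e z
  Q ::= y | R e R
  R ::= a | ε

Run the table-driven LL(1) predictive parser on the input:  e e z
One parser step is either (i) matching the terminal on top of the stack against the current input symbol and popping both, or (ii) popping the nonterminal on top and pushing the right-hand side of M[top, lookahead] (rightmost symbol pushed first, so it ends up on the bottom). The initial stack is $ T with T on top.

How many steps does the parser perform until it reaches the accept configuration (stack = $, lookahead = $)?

     Stack        Input    Action
  1  $ T          e e z $  expand T ::= Q e z
  2  $ z e Q      e e z $  expand Q ::= R e R
  3  $ z e R e R  e e z $  expand R ::= ε
  4  $ z e R e    e e z $  match e
  5  $ z e R      e z $    expand R ::= ε
  6  $ z e        e z $    match e
  7  $ z          z $      match z
Accept reached after 7 steps.

7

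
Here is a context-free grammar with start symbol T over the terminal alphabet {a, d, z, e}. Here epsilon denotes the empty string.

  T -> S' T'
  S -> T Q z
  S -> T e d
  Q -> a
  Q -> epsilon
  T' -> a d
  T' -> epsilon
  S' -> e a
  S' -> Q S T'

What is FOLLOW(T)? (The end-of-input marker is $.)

{$, a, e, z}

FIRST(Q): from Q->a we get {a}; from Q->epsilon we get {epsilon}. So FIRST(Q) = {epsilon, a}.
FIRST(T'): from T'->a d we get {a}; from T'->epsilon we get {epsilon}. So FIRST(T') = {epsilon, a}.
FIRST(T): from T->S' T' we get {a, e}. So FIRST(T) = {a, e}.
FIRST(S): from S->T Q z we get {a, e}; from S->T e d we get {a, e}. So FIRST(S) = {a, e}.
FIRST(S'): from S'->e a we get {e}; from S'->Q S T' we get {a, e}. So FIRST(S') = {a, e}.
FOLLOW(T) includes $ since T is the start symbol.
FOLLOW(T): in S->T Q z, T is followed by Q z with FIRST {a, z}; in S->T e d, T is followed by e d with FIRST {e}. Thus FOLLOW(T) = {$, a, e, z}.
FOLLOW(Q): in S->T Q z, Q is followed by z with FIRST {z}; in S'->Q S T', Q is followed by S T' with FIRST {a, e}. Thus FOLLOW(Q) = {a, e, z}.
FOLLOW(S'): in T->S' T', S' is followed by T' with FIRST {epsilon, a}; in T->S' T', the suffix after S' is nullable, so FOLLOW(S') ⊇ FOLLOW(T) = {$, a, e, z}. Thus FOLLOW(S') = {$, a, e, z}.
FOLLOW(S): in S'->Q S T', S is followed by T' with FIRST {epsilon, a}; in S'->Q S T', the suffix after S is nullable, so FOLLOW(S) ⊇ FOLLOW(S') = {$, a, e, z}. Thus FOLLOW(S) = {$, a, e, z}.
FOLLOW(T'): in T->S' T', the suffix after T' is empty, so FOLLOW(T') ⊇ FOLLOW(T) = {$, a, e, z}; in S'->Q S T', the suffix after T' is empty, so FOLLOW(T') ⊇ FOLLOW(S') = {$, a, e, z}. Thus FOLLOW(T') = {$, a, e, z}.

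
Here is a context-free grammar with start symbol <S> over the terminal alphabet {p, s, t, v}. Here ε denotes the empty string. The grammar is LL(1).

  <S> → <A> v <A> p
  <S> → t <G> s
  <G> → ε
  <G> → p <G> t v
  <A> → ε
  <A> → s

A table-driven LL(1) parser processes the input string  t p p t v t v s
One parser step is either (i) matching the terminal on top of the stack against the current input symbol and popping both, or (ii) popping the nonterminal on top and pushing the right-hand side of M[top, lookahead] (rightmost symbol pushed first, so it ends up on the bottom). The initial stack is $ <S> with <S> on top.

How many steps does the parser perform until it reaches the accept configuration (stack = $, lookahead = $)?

      Stack              Input              Action
   1  $ <S>              t p p t v t v s $  expand <S> → t <G> s
   2  $ s <G> t          t p p t v t v s $  match t
   3  $ s <G>            p p t v t v s $    expand <G> → p <G> t v
   4  $ s v t <G> p      p p t v t v s $    match p
   5  $ s v t <G>        p t v t v s $      expand <G> → p <G> t v
   6  $ s v t v t <G> p  p t v t v s $      match p
   7  $ s v t v t <G>    t v t v s $        expand <G> → ε
   8  $ s v t v t        t v t v s $        match t
   9  $ s v t v          v t v s $          match v
  10  $ s v t            t v s $            match t
  11  $ s v              v s $              match v
  12  $ s                s $                match s
Accept reached after 12 steps.

12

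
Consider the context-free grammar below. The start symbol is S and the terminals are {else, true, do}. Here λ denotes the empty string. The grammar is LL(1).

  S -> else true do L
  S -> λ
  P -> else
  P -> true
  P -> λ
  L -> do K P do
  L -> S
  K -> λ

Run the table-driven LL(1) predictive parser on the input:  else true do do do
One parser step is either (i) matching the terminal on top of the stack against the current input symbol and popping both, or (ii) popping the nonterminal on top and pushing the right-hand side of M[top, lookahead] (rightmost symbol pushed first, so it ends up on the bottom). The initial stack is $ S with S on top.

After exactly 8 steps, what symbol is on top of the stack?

do

step 1: stack=$ S  input=else true do do do $  — expand S -> else true do L
step 2: stack=$ L do true else  input=else true do do do $  — match else
step 3: stack=$ L do true  input=true do do do $  — match true
step 4: stack=$ L do  input=do do do $  — match do
step 5: stack=$ L  input=do do $  — expand L -> do K P do
step 6: stack=$ do P K do  input=do do $  — match do
step 7: stack=$ do P K  input=do $  — expand K -> λ
step 8: stack=$ do P  input=do $  — expand P -> λ
Stack after step 8: $ do (top = do).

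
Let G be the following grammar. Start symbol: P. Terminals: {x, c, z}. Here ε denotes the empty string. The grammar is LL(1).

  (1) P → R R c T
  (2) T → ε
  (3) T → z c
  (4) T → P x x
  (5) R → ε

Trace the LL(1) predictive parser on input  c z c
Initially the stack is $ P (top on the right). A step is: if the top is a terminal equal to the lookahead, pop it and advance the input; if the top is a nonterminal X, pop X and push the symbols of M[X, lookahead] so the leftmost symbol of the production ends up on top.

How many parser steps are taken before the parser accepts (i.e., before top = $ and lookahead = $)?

step 1: stack=$ P  input=c z c $  — expand P → R R c T
step 2: stack=$ T c R R  input=c z c $  — expand R → ε
step 3: stack=$ T c R  input=c z c $  — expand R → ε
step 4: stack=$ T c  input=c z c $  — match c
step 5: stack=$ T  input=z c $  — expand T → z c
step 6: stack=$ c z  input=z c $  — match z
step 7: stack=$ c  input=c $  — match c
Accept reached after 7 steps.

7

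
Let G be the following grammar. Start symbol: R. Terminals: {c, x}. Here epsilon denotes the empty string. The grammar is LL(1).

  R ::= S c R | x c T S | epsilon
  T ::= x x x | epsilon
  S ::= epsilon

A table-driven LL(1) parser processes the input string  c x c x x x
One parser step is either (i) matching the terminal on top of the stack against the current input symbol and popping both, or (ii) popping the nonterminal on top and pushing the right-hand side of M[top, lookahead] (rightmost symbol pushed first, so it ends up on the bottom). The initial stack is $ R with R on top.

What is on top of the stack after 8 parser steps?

     Stack      Input          Action
  1  $ R        c x c x x x $  expand R ::= S c R
  2  $ R c S    c x c x x x $  expand S ::= epsilon
  3  $ R c      c x c x x x $  match c
  4  $ R        x c x x x $    expand R ::= x c T S
  5  $ S T c x  x c x x x $    match x
  6  $ S T c    c x x x $      match c
  7  $ S T      x x x $        expand T ::= x x x
  8  $ S x x x  x x x $        match x
Stack after step 8: $ S x x (top = x).

x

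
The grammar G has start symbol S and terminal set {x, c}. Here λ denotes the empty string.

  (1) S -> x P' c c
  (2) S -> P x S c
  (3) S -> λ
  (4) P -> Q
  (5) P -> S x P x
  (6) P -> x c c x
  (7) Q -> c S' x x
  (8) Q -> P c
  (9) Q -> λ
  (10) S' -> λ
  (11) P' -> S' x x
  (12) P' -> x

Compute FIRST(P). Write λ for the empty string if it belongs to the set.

{λ, c, x}

FIRST(S'): from S'->λ we get {λ}. So FIRST(S') = {λ}.
FIRST(P'): from P'->S' x x we get {x}; from P'->x we get {x}. So FIRST(P') = {x}.
FIRST(S): from S->x P' c c we get {x}; from S->P x S c we get {c, x}; from S->λ we get {λ}. So FIRST(S) = {λ, c, x}.
FIRST(P): from P->Q we get {λ, c, x}; from P->S x P x we get {c, x}; from P->x c c x we get {x}. So FIRST(P) = {λ, c, x}.
FIRST(Q): from Q->c S' x x we get {c}; from Q->P c we get {c, x}; from Q->λ we get {λ}. So FIRST(Q) = {λ, c, x}.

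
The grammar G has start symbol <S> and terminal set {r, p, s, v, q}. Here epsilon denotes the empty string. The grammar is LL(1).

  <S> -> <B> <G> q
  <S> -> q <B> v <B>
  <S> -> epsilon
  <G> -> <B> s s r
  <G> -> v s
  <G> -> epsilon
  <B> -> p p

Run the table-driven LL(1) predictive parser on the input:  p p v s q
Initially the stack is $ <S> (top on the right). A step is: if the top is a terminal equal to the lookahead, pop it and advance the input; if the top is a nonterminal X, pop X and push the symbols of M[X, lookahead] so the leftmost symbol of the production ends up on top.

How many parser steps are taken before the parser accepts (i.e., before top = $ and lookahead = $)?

step 1: stack=$ <S>  input=p p v s q $  — expand <S> -> <B> <G> q
step 2: stack=$ q <G> <B>  input=p p v s q $  — expand <B> -> p p
step 3: stack=$ q <G> p p  input=p p v s q $  — match p
step 4: stack=$ q <G> p  input=p v s q $  — match p
step 5: stack=$ q <G>  input=v s q $  — expand <G> -> v s
step 6: stack=$ q s v  input=v s q $  — match v
step 7: stack=$ q s  input=s q $  — match s
step 8: stack=$ q  input=q $  — match q
Accept reached after 8 steps.

8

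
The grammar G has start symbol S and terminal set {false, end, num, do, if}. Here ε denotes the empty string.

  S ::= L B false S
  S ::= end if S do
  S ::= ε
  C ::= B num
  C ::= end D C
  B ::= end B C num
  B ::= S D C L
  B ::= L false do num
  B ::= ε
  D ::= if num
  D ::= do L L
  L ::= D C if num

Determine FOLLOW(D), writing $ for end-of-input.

{do, end, if, num}

FIRST(D) = {do, if}
FIRST(L) = {do, if}  (via D C if num)
FIRST(S) = {ε, do, end, if}  (via L B false S)
FIRST(B) = {ε, do, end, if}  (via S D C L, L false do num)
FIRST(C) = {do, end, if, num}  (via B num)
FOLLOW(S) includes $ since S is the start symbol.
FOLLOW(S): in S::=L B false S, the suffix after S is empty (adds nothing new); in S::=end if S do, S is followed by do with FIRST {do}; in B::=S D C L, S is followed by D C L with FIRST {do, if}. Thus FOLLOW(S) = {$, do, if}.
FOLLOW(C): in C::=end D C, the suffix after C is empty (adds nothing new); in B::=end B C num, C is followed by num with FIRST {num}; in B::=S D C L, C is followed by L with FIRST {do, if}; in L::=D C if num, C is followed by if num with FIRST {if}. Thus FOLLOW(C) = {do, if, num}.
FOLLOW(B): in S::=L B false S, B is followed by false S with FIRST {false}; in C::=B num, B is followed by num with FIRST {num}; in B::=end B C num, B is followed by C num with FIRST {do, end, if, num}. Thus FOLLOW(B) = {do, end, false, if, num}.
FOLLOW(D): in C::=end D C, D is followed by C with FIRST {do, end, if, num}; in B::=S D C L, D is followed by C L with FIRST {do, end, if, num}; in L::=D C if num, D is followed by C if num with FIRST {do, end, if, num}. Thus FOLLOW(D) = {do, end, if, num}.
FOLLOW(L): in S::=L B false S, L is followed by B false S with FIRST {do, end, false, if}; in B::=S D C L, the suffix after L is empty, so FOLLOW(L) ⊇ FOLLOW(B) = {do, end, false, if, num}; in B::=L false do num, L is followed by false do num with FIRST {false}; in D::=do L L (occurrence 1), L is followed by L with FIRST {do, if}; in D::=do L L (occurrence 2), the suffix after L is empty, so FOLLOW(L) ⊇ FOLLOW(D) = {do, end, if, num}. Thus FOLLOW(L) = {do, end, false, if, num}.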